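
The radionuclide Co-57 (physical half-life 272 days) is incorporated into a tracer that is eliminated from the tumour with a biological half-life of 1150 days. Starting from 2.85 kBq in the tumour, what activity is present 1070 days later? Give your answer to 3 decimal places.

0.098 kBq

1/t_eff = 1/t_phys + 1/t_biol = 1/272 + 1/1150 = 0.004546 per day.
t_eff = 272 × 1150 / (272 + 1150) ≈ 219.97 days.
Remaining = 2.85 × (1/2)^(1070/219.97) = 2.85 × (1/2)^4.8643 ≈ 0.097849 kBq.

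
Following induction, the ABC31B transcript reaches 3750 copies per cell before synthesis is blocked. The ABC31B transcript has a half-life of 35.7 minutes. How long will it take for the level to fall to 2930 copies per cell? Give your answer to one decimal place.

Fraction remaining = 2930/3750 ≈ 0.78133.
n = log₂(3750/2930) = ln(1.2799)/ln 2 ≈ 0.35599 half-lives.
t = n × t½ = 0.35599 × 35.7 ≈ 12.709 minutes.

12.7 minutes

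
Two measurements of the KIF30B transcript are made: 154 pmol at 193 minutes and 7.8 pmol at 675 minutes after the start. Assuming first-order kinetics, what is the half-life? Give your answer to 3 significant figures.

Over Δt = 675 − 193 = 482 minutes, the level fell by a factor of 154/7.8 ≈ 19.744.
n = log₂(19.744) ≈ 4.3033 half-lives, so t½ = 482/4.3033 ≈ 112.01 minutes.

112 minutes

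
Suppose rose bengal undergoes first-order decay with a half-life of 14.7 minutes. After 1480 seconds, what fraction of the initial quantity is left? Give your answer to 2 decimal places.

1480 seconds = 24.6667 minutes.
n = 24.6667/14.7 ≈ 1.678 half-lives.
Fraction remaining = (1/2)^1.678 ≈ 0.31251.

0.31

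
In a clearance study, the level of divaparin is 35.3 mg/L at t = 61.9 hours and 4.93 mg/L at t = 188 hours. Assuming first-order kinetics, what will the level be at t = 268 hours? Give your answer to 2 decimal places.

Over Δt = 188 − 61.9 = 126.1 hours, the level fell by a factor of 35.3/4.93 ≈ 7.1602.
n = log₂(7.1602) ≈ 2.84 half-lives, so t½ = 126.1/2.84 ≈ 44.401 hours.
From t = 188 to t = 268: 4.93 × (1/2)^((268−188)/44.401) ≈ 1.4141 mg/L.

1.41 mg/L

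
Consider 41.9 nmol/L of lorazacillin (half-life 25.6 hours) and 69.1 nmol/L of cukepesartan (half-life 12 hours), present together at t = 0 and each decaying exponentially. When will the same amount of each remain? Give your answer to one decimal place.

16.3 hours

Set 41.9·(1/2)^(t/25.6) = 69.1·(1/2)^(t/12).
Taking log₂: log₂(41.9/69.1) = t·(1/25.6 − 1/12).
log₂(0.60637) = -0.72174; 1/25.6 − 1/12 = -0.044271.
t = -0.72174 / -0.044271 ≈ 16.303 hours.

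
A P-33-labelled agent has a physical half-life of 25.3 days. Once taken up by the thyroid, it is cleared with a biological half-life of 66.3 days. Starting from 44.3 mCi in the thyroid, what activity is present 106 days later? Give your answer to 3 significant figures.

1/t_eff = 1/t_phys + 1/t_biol = 1/25.3 + 1/66.3 = 0.054609 per day.
t_eff = 25.3 × 66.3 / (25.3 + 66.3) ≈ 18.312 days.
Remaining = 44.3 × (1/2)^(106/18.312) = 44.3 × (1/2)^5.7885 ≈ 0.80147 mCi.

0.801 mCi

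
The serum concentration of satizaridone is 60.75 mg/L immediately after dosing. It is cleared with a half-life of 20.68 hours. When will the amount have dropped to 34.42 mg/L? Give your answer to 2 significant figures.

Fraction remaining = 34.42/60.75 ≈ 0.56658.
n = log₂(60.75/34.42) = ln(1.765)/ln 2 ≈ 0.81964 half-lives.
t = n × t½ = 0.81964 × 20.68 ≈ 16.95 hours.

17 hours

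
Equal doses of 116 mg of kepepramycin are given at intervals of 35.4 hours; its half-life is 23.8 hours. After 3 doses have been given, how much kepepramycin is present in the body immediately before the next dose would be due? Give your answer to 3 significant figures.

The 3 doses were given 106.2, 70.8, 35.4 hours ago.
Total = 116·(1/2)^(106.2/23.8) + 116·(1/2)^(70.8/23.8) + 116·(1/2)^(35.4/23.8)
      = 5.2627 + 14.756 + 41.372 ≈ 61.39 mg.

61.4 mg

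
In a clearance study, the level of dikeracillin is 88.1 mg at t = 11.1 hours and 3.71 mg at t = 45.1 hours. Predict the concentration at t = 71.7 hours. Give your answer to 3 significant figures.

0.311 mg

Over Δt = 45.1 − 11.1 = 34 hours, the level fell by a factor of 88.1/3.71 ≈ 23.747.
n = log₂(23.747) ≈ 4.5697 half-lives, so t½ = 34/4.5697 ≈ 7.4404 hours.
From t = 45.1 to t = 71.7: 3.71 × (1/2)^((71.7−45.1)/7.4404) ≈ 0.31129 mg.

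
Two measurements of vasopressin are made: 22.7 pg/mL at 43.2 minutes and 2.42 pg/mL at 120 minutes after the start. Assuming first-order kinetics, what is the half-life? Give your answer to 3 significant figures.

Over Δt = 120 − 43.2 = 76.8 minutes, the level fell by a factor of 22.7/2.42 ≈ 9.3802.
n = log₂(9.3802) ≈ 3.2296 half-lives, so t½ = 76.8/3.2296 ≈ 23.78 minutes.

23.8 minutes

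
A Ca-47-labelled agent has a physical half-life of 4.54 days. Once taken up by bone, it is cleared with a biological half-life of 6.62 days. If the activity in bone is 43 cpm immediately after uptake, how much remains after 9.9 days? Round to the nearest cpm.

3 cpm

1/t_eff = 1/t_phys + 1/t_biol = 1/4.54 + 1/6.62 = 0.37132 per day.
t_eff = 4.54 × 6.62 / (4.54 + 6.62) ≈ 2.6931 days.
Remaining = 43 × (1/2)^(9.9/2.6931) = 43 × (1/2)^3.6761 ≈ 3.364 cpm.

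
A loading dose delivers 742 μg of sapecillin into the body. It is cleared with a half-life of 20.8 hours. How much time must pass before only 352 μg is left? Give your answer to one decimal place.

Fraction remaining = 352/742 ≈ 0.47439.
n = log₂(742/352) = ln(2.108)/ln 2 ≈ 1.0758 half-lives.
t = n × t½ = 1.0758 × 20.8 ≈ 22.378 hours.

22.4 hours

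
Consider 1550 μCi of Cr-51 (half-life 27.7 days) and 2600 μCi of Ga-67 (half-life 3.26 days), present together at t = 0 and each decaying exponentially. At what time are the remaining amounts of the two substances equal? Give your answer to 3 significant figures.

Set 1550·(1/2)^(t/27.7) = 2600·(1/2)^(t/3.26).
Taking log₂: log₂(1550/2600) = t·(1/27.7 − 1/3.26).
log₂(0.59615) = -0.74624; 1/27.7 − 1/3.26 = -0.27065.
t = -0.74624 / -0.27065 ≈ 2.7573 days.

2.76 days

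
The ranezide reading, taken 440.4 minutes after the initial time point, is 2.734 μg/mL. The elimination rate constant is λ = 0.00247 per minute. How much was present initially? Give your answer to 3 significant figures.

8.11 μg/mL

t½ = ln 2 / λ = 0.69315 / 0.00247 ≈ 280.63 minutes.
Number of half-lives elapsed: n = 440.4/280.63 ≈ 1.5693.
A₀ = A × 2^n = 2.734 × 2^1.5693 = 2.734 × 2.9677 ≈ 8.1137 μg/mL.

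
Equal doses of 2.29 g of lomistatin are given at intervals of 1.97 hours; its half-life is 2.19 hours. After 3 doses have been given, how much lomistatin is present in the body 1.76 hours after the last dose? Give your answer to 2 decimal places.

The 3 doses were given 5.7, 3.73, 1.76 hours ago.
Total = 2.29·(1/2)^(5.7/2.19) + 2.29·(1/2)^(3.73/2.19) + 2.29·(1/2)^(1.76/2.19)
      = 0.37699 + 0.70327 + 1.3119 ≈ 2.3922 g.

2.39 g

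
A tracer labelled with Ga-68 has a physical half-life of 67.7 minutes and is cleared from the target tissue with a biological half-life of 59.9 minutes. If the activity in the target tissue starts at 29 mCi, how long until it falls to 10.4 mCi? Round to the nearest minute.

1/t_eff = 1/t_phys + 1/t_biol = 1/67.7 + 1/59.9 = 0.031466 per minute.
t_eff = 67.7 × 59.9 / (67.7 + 59.9) ≈ 31.781 minutes.
n = log₂(29/10.4) ≈ 1.4795; t = 1.4795 × 31.781 ≈ 47.019 minutes.

47 minutes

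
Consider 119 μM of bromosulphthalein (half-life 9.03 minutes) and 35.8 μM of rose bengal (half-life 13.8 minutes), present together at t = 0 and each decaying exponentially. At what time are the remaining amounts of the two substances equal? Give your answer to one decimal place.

45.3 minutes

Set 119·(1/2)^(t/9.03) = 35.8·(1/2)^(t/13.8).
Taking log₂: log₂(119/35.8) = t·(1/9.03 − 1/13.8).
log₂(3.324) = 1.7329; 1/9.03 − 1/13.8 = 0.038278.
t = 1.7329 / 0.038278 ≈ 45.272 minutes.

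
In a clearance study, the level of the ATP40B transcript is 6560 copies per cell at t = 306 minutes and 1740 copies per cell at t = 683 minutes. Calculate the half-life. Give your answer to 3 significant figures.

Over Δt = 683 − 306 = 377 minutes, the level fell by a factor of 6560/1740 ≈ 3.7701.
n = log₂(3.7701) ≈ 1.9146 half-lives, so t½ = 377/1.9146 ≈ 196.91 minutes.

197 minutes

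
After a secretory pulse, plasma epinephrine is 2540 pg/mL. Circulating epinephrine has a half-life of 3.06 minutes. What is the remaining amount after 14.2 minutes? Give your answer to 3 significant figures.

Number of half-lives: n = 14.2/3.06 ≈ 4.6405.
Remaining = 2540 × (1/2)^4.6405 = 2540 × 0.040093 ≈ 101.84 pg/mL.

102 pg/mL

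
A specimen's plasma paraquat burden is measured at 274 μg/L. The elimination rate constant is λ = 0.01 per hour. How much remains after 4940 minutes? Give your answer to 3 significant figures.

t½ = ln 2 / λ = 0.69315 / 0.01 ≈ 69.315 hours.
Convert the elapsed time: 4940 minutes = 82.3333 hours.
Number of half-lives: n = 82.3333/69.315 ≈ 1.1878.
Remaining = 274 × (1/2)^1.1878 = 274 × 0.43897 ≈ 120.28 μg/L.

120 μg/L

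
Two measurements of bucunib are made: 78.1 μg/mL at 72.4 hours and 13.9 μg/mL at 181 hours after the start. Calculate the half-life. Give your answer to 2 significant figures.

Over Δt = 181 − 72.4 = 108.6 hours, the level fell by a factor of 78.1/13.9 ≈ 5.6187.
n = log₂(5.6187) ≈ 2.4902 half-lives, so t½ = 108.6/2.4902 ≈ 43.61 hours.

44 hours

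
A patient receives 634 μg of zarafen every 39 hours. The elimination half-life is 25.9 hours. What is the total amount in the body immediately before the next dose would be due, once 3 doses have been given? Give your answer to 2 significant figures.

330 μg

The 3 doses were given 117, 78, 39 hours ago.
Total = 634·(1/2)^(117/25.9) + 634·(1/2)^(78/25.9) + 634·(1/2)^(39/25.9)
      = 27.684 + 78.616 + 223.25 ≈ 329.55 μg.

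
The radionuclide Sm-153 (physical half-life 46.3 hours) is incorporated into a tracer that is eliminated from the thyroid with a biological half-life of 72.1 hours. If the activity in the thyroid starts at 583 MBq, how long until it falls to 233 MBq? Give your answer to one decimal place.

37.3 hours

1/t_eff = 1/t_phys + 1/t_biol = 1/46.3 + 1/72.1 = 0.035468 per hour.
t_eff = 46.3 × 72.1 / (46.3 + 72.1) ≈ 28.195 hours.
n = log₂(583/233) ≈ 1.3232; t = 1.3232 × 28.195 ≈ 37.306 hours.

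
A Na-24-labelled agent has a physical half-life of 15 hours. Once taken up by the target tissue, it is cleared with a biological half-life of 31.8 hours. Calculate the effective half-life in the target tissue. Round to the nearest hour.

10 hours

1/t_eff = 1/t_phys + 1/t_biol = 1/15 + 1/31.8 = 0.098113 per hour.
t_eff = 15 × 31.8 / (15 + 31.8) ≈ 10.192 hours.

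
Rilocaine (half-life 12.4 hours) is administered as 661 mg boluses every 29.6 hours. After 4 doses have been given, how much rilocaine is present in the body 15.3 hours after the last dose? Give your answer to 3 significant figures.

The 4 doses were given 104.1, 74.5, 44.9, 15.3 hours ago.
Total = 661·(1/2)^(104.1/12.4) + 661·(1/2)^(74.5/12.4) + 661·(1/2)^(44.9/12.4) + 661·(1/2)^(15.3/12.4)
      = 1.9634 + 10.271 + 53.726 + 281.04 ≈ 347 mg.

347 mg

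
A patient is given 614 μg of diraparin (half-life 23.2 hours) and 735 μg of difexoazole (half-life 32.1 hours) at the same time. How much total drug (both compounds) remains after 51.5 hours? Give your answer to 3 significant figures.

diraparin: 614 × (1/2)^(51.5/23.2) = 614 × (1/2)^2.2198 ≈ 131.81 μg.
difexoazole: 735 × (1/2)^(51.5/32.1) = 735 × (1/2)^1.6044 ≈ 241.73 μg.
Total = 131.81 + 241.73 ≈ 373.53 μg.

374 μg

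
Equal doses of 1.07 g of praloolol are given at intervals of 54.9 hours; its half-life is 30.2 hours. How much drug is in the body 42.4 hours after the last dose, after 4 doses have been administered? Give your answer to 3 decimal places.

0.561 g

The 4 doses were given 207.1, 152.2, 97.3, 42.4 hours ago.
Total = 1.07·(1/2)^(207.1/30.2) + 1.07·(1/2)^(152.2/30.2) + 1.07·(1/2)^(97.3/30.2) + 1.07·(1/2)^(42.4/30.2)
      = 0.0092265 + 0.032529 + 0.11469 + 0.40434 ≈ 0.56078 g.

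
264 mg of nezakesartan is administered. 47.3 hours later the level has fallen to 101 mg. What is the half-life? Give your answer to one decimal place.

A/A₀ = 101/264 ≈ 0.38258.
n = log₂(2.6139) ≈ 1.3862 half-lives elapsed in 47.3 hours.
t½ = 47.3/1.3862 ≈ 34.122 hours.

34.1 hours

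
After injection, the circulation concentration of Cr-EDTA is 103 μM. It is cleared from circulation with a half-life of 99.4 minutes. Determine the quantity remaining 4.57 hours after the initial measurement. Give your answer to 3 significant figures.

Convert the elapsed time: 4.57 hours = 274.2 minutes.
Number of half-lives: n = 274.2/99.4 ≈ 2.7586.
Remaining = 103 × (1/2)^2.7586 = 103 × 0.14777 ≈ 15.221 μM.

15.2 μM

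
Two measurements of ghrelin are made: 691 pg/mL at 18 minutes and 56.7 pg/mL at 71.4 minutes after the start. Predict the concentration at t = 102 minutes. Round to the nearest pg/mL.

Over Δt = 71.4 − 18 = 53.4 minutes, the level fell by a factor of 691/56.7 ≈ 12.187.
n = log₂(12.187) ≈ 3.6073 half-lives, so t½ = 53.4/3.6073 ≈ 14.803 minutes.
From t = 71.4 to t = 102: 56.7 × (1/2)^((102−71.4)/14.803) ≈ 13.531 pg/mL.

14 pg/mL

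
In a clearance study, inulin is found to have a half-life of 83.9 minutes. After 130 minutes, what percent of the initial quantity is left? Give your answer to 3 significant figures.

34.2%

n = 130/83.9 ≈ 1.5495 half-lives.
Fraction remaining = (1/2)^1.5495 ≈ 0.34164, i.e. 34.164%.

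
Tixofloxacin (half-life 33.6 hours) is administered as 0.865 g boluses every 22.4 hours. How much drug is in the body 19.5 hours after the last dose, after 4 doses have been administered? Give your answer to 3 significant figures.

The 4 doses were given 86.7, 64.3, 41.9, 19.5 hours ago.
Total = 0.865·(1/2)^(86.7/33.6) + 0.865·(1/2)^(64.3/33.6) + 0.865·(1/2)^(41.9/33.6) + 0.865·(1/2)^(19.5/33.6)
      = 0.14463 + 0.22958 + 0.36444 + 0.57851 ≈ 1.3172 g.

1.32 g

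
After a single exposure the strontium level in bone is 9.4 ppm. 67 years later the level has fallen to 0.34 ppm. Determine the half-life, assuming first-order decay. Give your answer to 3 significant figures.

14.0 years

A/A₀ = 0.34/9.4 ≈ 0.03617.
n = log₂(27.647) ≈ 4.7891 half-lives elapsed in 67 years.
t½ = 67/4.7891 ≈ 13.99 years.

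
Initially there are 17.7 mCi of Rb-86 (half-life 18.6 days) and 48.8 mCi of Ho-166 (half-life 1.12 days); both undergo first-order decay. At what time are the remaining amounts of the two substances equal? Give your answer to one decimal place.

1.7 days

Set 17.7·(1/2)^(t/18.6) = 48.8·(1/2)^(t/1.12).
Taking log₂: log₂(17.7/48.8) = t·(1/18.6 − 1/1.12).
log₂(0.3627) = -1.4631; 1/18.6 − 1/1.12 = -0.83909.
t = -1.4631 / -0.83909 ≈ 1.7437 days.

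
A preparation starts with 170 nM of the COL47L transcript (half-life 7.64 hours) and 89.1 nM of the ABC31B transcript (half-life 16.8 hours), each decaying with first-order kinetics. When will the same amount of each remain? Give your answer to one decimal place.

Set 170·(1/2)^(t/7.64) = 89.1·(1/2)^(t/16.8).
Taking log₂: log₂(170/89.1) = t·(1/7.64 − 1/16.8).
log₂(1.908) = 0.93204; 1/7.64 − 1/16.8 = 0.071366.
t = 0.93204 / 0.071366 ≈ 13.06 hours.

13.1 hours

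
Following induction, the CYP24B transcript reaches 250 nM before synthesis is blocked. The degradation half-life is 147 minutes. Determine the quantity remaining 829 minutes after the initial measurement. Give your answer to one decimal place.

5.0 nM

Number of half-lives: n = 829/147 ≈ 5.6395.
Remaining = 250 × (1/2)^5.6395 = 250 × 0.020061 ≈ 5.0153 nM.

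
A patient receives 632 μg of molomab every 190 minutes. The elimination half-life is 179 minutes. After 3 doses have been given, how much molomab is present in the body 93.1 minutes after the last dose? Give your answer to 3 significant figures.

753 μg

The 3 doses were given 473.1, 283.1, 93.1 minutes ago.
Total = 632·(1/2)^(473.1/179) + 632·(1/2)^(283.1/179) + 632·(1/2)^(93.1/179)
      = 101.18 + 211.16 + 440.7 ≈ 753.05 μg.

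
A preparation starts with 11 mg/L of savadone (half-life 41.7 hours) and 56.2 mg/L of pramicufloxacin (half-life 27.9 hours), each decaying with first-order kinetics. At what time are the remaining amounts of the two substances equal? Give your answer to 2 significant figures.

Set 11·(1/2)^(t/41.7) = 56.2·(1/2)^(t/27.9).
Taking log₂: log₂(11/56.2) = t·(1/41.7 − 1/27.9).
log₂(0.19573) = -2.3531; 1/41.7 − 1/27.9 = -0.011861.
t = -2.3531 / -0.011861 ≈ 198.38 hours.

200 hours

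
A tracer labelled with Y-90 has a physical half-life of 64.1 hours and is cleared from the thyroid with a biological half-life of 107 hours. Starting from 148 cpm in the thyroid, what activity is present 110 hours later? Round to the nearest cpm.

22 cpm

1/t_eff = 1/t_phys + 1/t_biol = 1/64.1 + 1/107 = 0.024946 per hour.
t_eff = 64.1 × 107 / (64.1 + 107) ≈ 40.086 hours.
Remaining = 148 × (1/2)^(110/40.086) = 148 × (1/2)^2.7441 ≈ 22.09 cpm.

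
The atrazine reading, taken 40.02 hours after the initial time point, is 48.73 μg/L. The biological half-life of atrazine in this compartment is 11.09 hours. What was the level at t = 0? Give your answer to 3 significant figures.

Number of half-lives elapsed: n = 40.02/11.09 ≈ 3.6087.
A₀ = A × 2^n = 48.73 × 2^3.6087 = 48.73 × 12.199 ≈ 594.44 μg/L.

594 μg/L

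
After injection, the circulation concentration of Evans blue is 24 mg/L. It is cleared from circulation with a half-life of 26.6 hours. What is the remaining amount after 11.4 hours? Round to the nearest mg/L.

Number of half-lives: n = 11.4/26.6 ≈ 0.42857.
Remaining = 24 × (1/2)^0.42857 = 24 × 0.743 ≈ 17.832 mg/L.

18 mg/L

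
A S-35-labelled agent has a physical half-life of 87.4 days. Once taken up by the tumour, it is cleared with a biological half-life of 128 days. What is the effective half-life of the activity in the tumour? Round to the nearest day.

52 days

1/t_eff = 1/t_phys + 1/t_biol = 1/87.4 + 1/128 = 0.019254 per day.
t_eff = 87.4 × 128 / (87.4 + 128) ≈ 51.937 days.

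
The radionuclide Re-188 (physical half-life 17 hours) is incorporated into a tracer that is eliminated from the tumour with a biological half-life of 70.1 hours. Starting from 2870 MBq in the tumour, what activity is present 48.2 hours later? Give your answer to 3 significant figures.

1/t_eff = 1/t_phys + 1/t_biol = 1/17 + 1/70.1 = 0.073089 per hour.
t_eff = 17 × 70.1 / (17 + 70.1) ≈ 13.682 hours.
Remaining = 2870 × (1/2)^(48.2/13.682) = 2870 × (1/2)^3.5229 ≈ 249.68 MBq.

250 MBq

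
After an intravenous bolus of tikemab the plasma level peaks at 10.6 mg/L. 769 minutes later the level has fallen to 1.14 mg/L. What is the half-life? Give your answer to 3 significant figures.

239 minutes

A/A₀ = 1.14/10.6 ≈ 0.10755.
n = log₂(9.2982) ≈ 3.217 half-lives elapsed in 769 minutes.
t½ = 769/3.217 ≈ 239.05 minutes.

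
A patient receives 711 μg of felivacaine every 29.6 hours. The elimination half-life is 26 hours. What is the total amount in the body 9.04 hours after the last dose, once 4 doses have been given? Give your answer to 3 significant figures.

The 4 doses were given 97.84, 68.24, 38.64, 9.04 hours ago.
Total = 711·(1/2)^(97.84/26) + 711·(1/2)^(68.24/26) + 711·(1/2)^(38.64/26) + 711·(1/2)^(9.04/26)
      = 52.369 + 115.29 + 253.8 + 558.73 ≈ 980.19 μg.

980 μg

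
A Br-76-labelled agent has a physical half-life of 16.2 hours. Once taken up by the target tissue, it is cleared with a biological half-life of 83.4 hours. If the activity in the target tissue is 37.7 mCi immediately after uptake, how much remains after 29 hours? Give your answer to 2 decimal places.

8.57 mCi

1/t_eff = 1/t_phys + 1/t_biol = 1/16.2 + 1/83.4 = 0.073719 per hour.
t_eff = 16.2 × 83.4 / (16.2 + 83.4) ≈ 13.565 hours.
Remaining = 37.7 × (1/2)^(29/13.565) = 37.7 × (1/2)^2.1378 ≈ 8.5662 mCi.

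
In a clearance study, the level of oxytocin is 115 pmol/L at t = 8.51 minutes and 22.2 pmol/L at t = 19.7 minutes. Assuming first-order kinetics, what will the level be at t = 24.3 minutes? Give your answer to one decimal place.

Over Δt = 19.7 − 8.51 = 11.19 minutes, the level fell by a factor of 115/22.2 ≈ 5.1802.
n = log₂(5.1802) ≈ 2.373 half-lives, so t½ = 11.19/2.373 ≈ 4.7155 minutes.
From t = 19.7 to t = 24.3: 22.2 × (1/2)^((24.3−19.7)/4.7155) ≈ 11.29 pmol/L.

11.3 pmol/L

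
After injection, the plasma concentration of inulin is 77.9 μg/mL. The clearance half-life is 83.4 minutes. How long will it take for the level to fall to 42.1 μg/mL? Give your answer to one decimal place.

Fraction remaining = 42.1/77.9 ≈ 0.54044.
n = log₂(77.9/42.1) = ln(1.8504)/ln 2 ≈ 0.8878 half-lives.
t = n × t½ = 0.8878 × 83.4 ≈ 74.043 minutes.

74.0 minutes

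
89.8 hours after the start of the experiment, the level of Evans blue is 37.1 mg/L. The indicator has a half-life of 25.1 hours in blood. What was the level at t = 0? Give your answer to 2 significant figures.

Number of half-lives elapsed: n = 89.8/25.1 ≈ 3.5777.
A₀ = A × 2^n = 37.1 × 2^3.5777 = 37.1 × 11.94 ≈ 442.96 mg/L.

440 mg/L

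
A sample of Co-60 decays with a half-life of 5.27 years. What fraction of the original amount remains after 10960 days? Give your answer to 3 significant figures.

10960 days = 30.0274 years.
n = 30.0274/5.27 ≈ 5.6978 half-lives.
Fraction remaining = (1/2)^5.6978 ≈ 0.019266.

0.0193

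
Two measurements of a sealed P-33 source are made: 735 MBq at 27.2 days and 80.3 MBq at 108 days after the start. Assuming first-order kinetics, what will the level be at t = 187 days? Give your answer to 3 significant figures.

Over Δt = 108 − 27.2 = 80.8 days, the level fell by a factor of 735/80.3 ≈ 9.1532.
n = log₂(9.1532) ≈ 3.1943 half-lives, so t½ = 80.8/3.1943 ≈ 25.295 days.
From t = 108 to t = 187: 80.3 × (1/2)^((187−108)/25.295) ≈ 9.2165 MBq.

9.22 MBq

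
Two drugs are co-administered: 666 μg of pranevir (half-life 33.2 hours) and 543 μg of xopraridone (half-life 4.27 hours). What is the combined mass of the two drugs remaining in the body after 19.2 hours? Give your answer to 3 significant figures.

470 μg

pranevir: 666 × (1/2)^(19.2/33.2) = 666 × (1/2)^0.57831 ≈ 446.05 μg.
xopraridone: 543 × (1/2)^(19.2/4.27) = 543 × (1/2)^4.4965 ≈ 24.056 μg.
Total = 446.05 + 24.056 ≈ 470.11 μg.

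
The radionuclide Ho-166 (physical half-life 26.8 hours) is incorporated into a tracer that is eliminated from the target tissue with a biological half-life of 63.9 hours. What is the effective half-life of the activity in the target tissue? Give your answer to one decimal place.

18.9 hours

1/t_eff = 1/t_phys + 1/t_biol = 1/26.8 + 1/63.9 = 0.052963 per hour.
t_eff = 26.8 × 63.9 / (26.8 + 63.9) ≈ 18.881 hours.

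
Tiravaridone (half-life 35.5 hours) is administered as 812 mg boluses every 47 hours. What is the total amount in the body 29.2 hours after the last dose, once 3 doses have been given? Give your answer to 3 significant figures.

The 3 doses were given 123.2, 76.2, 29.2 hours ago.
Total = 812·(1/2)^(123.2/35.5) + 812·(1/2)^(76.2/35.5) + 812·(1/2)^(29.2/35.5)
      = 73.258 + 183.4 + 459.14 ≈ 715.8 mg.

716 mg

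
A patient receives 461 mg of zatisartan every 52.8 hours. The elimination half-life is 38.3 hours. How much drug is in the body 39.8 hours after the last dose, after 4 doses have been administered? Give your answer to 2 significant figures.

360 mg

The 4 doses were given 198.2, 145.4, 92.6, 39.8 hours ago.
Total = 461·(1/2)^(198.2/38.3) + 461·(1/2)^(145.4/38.3) + 461·(1/2)^(92.6/38.3) + 461·(1/2)^(39.8/38.3)
      = 12.761 + 33.181 + 86.275 + 224.33 ≈ 356.54 mg.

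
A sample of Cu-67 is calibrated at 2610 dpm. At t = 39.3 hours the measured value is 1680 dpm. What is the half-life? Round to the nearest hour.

62 hours

A/A₀ = 1680/2610 ≈ 0.64368.
n = log₂(1.5536) ≈ 0.63559 half-lives elapsed in 39.3 hours.
t½ = 39.3/0.63559 ≈ 61.832 hours.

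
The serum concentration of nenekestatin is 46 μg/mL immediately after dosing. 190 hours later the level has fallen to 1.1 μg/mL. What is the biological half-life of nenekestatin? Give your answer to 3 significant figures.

35.3 hours

A/A₀ = 1.1/46 ≈ 0.023913.
n = log₂(41.818) ≈ 5.3861 half-lives elapsed in 190 hours.
t½ = 190/5.3861 ≈ 35.276 hours.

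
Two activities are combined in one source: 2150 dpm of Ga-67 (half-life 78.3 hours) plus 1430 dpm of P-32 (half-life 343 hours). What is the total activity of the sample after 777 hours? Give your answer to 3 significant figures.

Ga-67: 2150 × (1/2)^(777/78.3) = 2150 × (1/2)^9.9234 ≈ 2.2141 dpm.
P-32: 1430 × (1/2)^(777/343) = 1430 × (1/2)^2.2653 ≈ 297.45 dpm.
Total = 2.2141 + 297.45 ≈ 299.66 dpm.

300 dpm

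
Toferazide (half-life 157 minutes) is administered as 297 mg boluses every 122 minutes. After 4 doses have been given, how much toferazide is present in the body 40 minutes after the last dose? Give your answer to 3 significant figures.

528 mg

The 4 doses were given 406, 284, 162, 40 minutes ago.
Total = 297·(1/2)^(406/157) + 297·(1/2)^(284/157) + 297·(1/2)^(162/157) + 297·(1/2)^(40/157)
      = 49.465 + 84.765 + 145.26 + 248.92 ≈ 528.41 mg.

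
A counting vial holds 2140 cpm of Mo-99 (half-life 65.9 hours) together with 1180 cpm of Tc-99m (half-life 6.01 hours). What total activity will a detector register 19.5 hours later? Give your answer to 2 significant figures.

Mo-99: 2140 × (1/2)^(19.5/65.9) = 2140 × (1/2)^0.2959 ≈ 1743.2 cpm.
Tc-99m: 1180 × (1/2)^(19.5/6.01) = 1180 × (1/2)^3.2446 ≈ 124.5 cpm.
Total = 1743.2 + 124.5 ≈ 1867.7 cpm.

1900 cpm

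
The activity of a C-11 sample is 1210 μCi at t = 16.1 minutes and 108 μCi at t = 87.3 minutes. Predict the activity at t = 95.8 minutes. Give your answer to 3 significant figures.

Over Δt = 87.3 − 16.1 = 71.2 minutes, the level fell by a factor of 1210/108 ≈ 11.204.
n = log₂(11.204) ≈ 3.4859 half-lives, so t½ = 71.2/3.4859 ≈ 20.425 minutes.
From t = 87.3 to t = 95.8: 108 × (1/2)^((95.8−87.3)/20.425) ≈ 80.937 μCi.

80.9 μCi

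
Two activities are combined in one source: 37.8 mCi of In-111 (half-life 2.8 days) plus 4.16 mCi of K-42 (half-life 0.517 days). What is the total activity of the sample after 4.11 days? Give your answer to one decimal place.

13.7 mCi

In-111: 37.8 × (1/2)^(4.11/2.8) = 37.8 × (1/2)^1.4679 ≈ 13.665 mCi.
K-42: 4.16 × (1/2)^(4.11/0.517) = 4.16 × (1/2)^7.9497 ≈ 0.016826 mCi.
Total = 13.665 + 0.016826 ≈ 13.682 mCi.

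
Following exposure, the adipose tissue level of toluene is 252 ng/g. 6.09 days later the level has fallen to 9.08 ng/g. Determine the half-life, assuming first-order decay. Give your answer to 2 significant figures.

A/A₀ = 9.08/252 ≈ 0.036032.
n = log₂(27.753) ≈ 4.7946 half-lives elapsed in 6.09 days.
t½ = 6.09/4.7946 ≈ 1.2702 days.

1.3 days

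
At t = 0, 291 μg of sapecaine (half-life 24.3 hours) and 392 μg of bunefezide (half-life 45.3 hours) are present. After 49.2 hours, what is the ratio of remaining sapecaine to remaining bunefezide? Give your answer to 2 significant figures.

sapecaine: 291 × (1/2)^(49.2/24.3) = 291 × (1/2)^2.0247 ≈ 71.515 μg.
bunefezide: 392 × (1/2)^(49.2/45.3) = 392 × (1/2)^1.0861 ≈ 184.65 μg.
Ratio ≈ 71.515 / 184.65 ≈ 0.38731.

0.39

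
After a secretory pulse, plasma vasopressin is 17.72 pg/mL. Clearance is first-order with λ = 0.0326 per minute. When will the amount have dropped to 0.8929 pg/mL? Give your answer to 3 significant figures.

91.7 minutes

t½ = ln 2 / λ = 0.69315 / 0.0326 ≈ 21.262 minutes.
Fraction remaining = 0.8929/17.72 ≈ 0.050389.
n = log₂(17.72/0.8929) = ln(19.845)/ln 2 ≈ 4.3107 half-lives.
t = n × t½ = 4.3107 × 21.262 ≈ 91.656 minutes.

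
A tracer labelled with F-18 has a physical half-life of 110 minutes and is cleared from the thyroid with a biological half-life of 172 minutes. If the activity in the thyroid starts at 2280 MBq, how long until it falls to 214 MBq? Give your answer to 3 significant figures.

229 minutes

1/t_eff = 1/t_phys + 1/t_biol = 1/110 + 1/172 = 0.014905 per minute.
t_eff = 110 × 172 / (110 + 172) ≈ 67.092 minutes.
n = log₂(2280/214) ≈ 3.4134; t = 3.4134 × 67.092 ≈ 229.01 minutes.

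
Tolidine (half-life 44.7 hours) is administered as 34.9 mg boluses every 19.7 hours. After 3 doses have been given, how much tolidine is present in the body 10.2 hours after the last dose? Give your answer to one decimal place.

The 3 doses were given 49.6, 29.9, 10.2 hours ago.
Total = 34.9·(1/2)^(49.6/44.7) + 34.9·(1/2)^(29.9/44.7) + 34.9·(1/2)^(10.2/44.7)
      = 16.173 + 21.952 + 29.794 ≈ 67.919 mg.

67.9 mg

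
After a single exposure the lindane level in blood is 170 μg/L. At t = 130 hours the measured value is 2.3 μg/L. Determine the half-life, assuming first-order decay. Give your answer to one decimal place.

A/A₀ = 2.3/170 ≈ 0.013529.
n = log₂(73.913) ≈ 6.2078 half-lives elapsed in 130 hours.
t½ = 130/6.2078 ≈ 20.942 hours.

20.9 hours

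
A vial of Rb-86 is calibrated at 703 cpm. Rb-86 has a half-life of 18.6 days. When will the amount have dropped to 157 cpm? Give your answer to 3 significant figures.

Fraction remaining = 157/703 ≈ 0.22333.
n = log₂(703/157) = ln(4.4777)/ln 2 ≈ 2.1628 half-lives.
t = n × t½ = 2.1628 × 18.6 ≈ 40.227 days.

40.2 days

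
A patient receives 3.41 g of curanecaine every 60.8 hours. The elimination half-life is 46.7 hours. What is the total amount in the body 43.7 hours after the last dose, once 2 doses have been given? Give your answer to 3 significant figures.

2.51 g

The 2 doses were given 104.5, 43.7 hours ago.
Total = 3.41·(1/2)^(104.5/46.7) + 3.41·(1/2)^(43.7/46.7)
      = 0.72301 + 1.7826 ≈ 2.5056 g.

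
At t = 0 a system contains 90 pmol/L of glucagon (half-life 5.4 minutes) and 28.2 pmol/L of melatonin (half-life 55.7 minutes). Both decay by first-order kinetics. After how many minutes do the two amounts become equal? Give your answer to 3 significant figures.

10.0 minutes

Set 90·(1/2)^(t/5.4) = 28.2·(1/2)^(t/55.7).
Taking log₂: log₂(90/28.2) = t·(1/5.4 − 1/55.7).
log₂(3.1915) = 1.6742; 1/5.4 − 1/55.7 = 0.16723.
t = 1.6742 / 0.16723 ≈ 10.011 minutes.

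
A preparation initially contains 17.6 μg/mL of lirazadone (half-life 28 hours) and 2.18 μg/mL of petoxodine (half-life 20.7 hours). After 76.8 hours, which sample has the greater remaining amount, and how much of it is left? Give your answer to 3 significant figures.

lirazadone: 17.6 × (1/2)^2.7429 ≈ 2.6292 μg/mL.
petoxodine: 2.18 × (1/2)^3.7101 ≈ 0.16657 μg/mL.
Lirazadone has more remaining, at ≈ 2.6292 μg/mL.

lirazadone, 2.63 μg/mL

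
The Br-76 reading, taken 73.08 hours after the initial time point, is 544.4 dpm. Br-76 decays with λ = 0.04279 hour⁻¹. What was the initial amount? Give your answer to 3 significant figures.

t½ = ln 2 / λ = 0.69315 / 0.04279 ≈ 16.199 hours.
Number of half-lives elapsed: n = 73.08/16.199 ≈ 4.5114.
A₀ = A × 2^n = 544.4 × 2^4.5114 = 544.4 × 22.808 ≈ 12416 dpm.

12400 dpm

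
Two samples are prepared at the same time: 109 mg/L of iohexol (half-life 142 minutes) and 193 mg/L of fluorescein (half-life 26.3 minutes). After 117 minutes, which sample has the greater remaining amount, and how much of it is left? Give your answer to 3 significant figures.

iohexol: 109 × (1/2)^0.82394 ≈ 61.574 mg/L.
fluorescein: 193 × (1/2)^4.4487 ≈ 8.8384 mg/L.
Iohexol has more remaining, at ≈ 61.574 mg/L.

iohexol, 61.6 mg/L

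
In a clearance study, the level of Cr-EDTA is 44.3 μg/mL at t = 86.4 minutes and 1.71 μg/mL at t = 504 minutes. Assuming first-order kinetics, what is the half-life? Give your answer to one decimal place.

88.9 minutes

Over Δt = 504 − 86.4 = 417.6 minutes, the level fell by a factor of 44.3/1.71 ≈ 25.906.
n = log₂(25.906) ≈ 4.6952 half-lives, so t½ = 417.6/4.6952 ≈ 88.941 minutes.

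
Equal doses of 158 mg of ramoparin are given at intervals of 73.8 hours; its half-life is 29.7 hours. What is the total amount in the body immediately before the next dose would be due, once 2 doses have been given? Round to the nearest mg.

33 mg

The 2 doses were given 147.6, 73.8 hours ago.
Total = 158·(1/2)^(147.6/29.7) + 158·(1/2)^(73.8/29.7)
      = 5.0423 + 28.226 ≈ 33.268 mg.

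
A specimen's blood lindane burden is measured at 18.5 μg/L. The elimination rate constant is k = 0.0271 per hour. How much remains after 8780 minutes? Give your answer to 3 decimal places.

0.351 μg/L

t½ = ln 2 / k = 0.69315 / 0.0271 ≈ 25.577 hours.
Convert the elapsed time: 8780 minutes = 146.333 hours.
Number of half-lives: n = 146.333/25.577 ≈ 5.7212.
Remaining = 18.5 × (1/2)^5.7212 = 18.5 × 0.018956 ≈ 0.35069 μg/L.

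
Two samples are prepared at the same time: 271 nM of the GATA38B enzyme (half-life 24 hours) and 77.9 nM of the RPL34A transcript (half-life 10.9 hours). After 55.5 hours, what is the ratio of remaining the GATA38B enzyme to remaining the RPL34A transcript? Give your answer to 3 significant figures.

GATA38B enzyme: 271 × (1/2)^(55.5/24) = 271 × (1/2)^2.3125 ≈ 54.555 nM.
RPL34A transcript: 77.9 × (1/2)^(55.5/10.9) = 77.9 × (1/2)^5.0917 ≈ 2.2844 nM.
Ratio ≈ 54.555 / 2.2844 ≈ 23.882.

23.9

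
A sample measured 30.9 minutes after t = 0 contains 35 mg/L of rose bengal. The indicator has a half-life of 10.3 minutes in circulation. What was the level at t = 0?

Number of half-lives elapsed: n = 30.9/10.3 ≈ 3.
A₀ = A × 2^n = 35 × 2^3 = 35 × 8 ≈ 280 mg/L.

280 mg/L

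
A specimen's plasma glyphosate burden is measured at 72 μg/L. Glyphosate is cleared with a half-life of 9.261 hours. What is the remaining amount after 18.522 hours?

Elapsed time is 2 half-lives (18.522/9.261).
Each half-life halves the amount: 72 × (1/2)^2 = 72/4 = 18 μg/L.

18 μg/L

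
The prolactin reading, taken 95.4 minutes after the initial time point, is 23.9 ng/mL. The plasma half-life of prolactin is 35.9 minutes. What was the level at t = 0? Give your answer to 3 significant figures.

Number of half-lives elapsed: n = 95.4/35.9 ≈ 2.6574.
A₀ = A × 2^n = 23.9 × 2^2.6574 = 23.9 × 6.3089 ≈ 150.78 ng/mL.

151 ng/mL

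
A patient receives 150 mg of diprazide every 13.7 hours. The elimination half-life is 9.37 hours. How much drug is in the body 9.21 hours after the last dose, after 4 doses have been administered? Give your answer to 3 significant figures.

117 mg

The 4 doses were given 50.31, 36.61, 22.91, 9.21 hours ago.
Total = 150·(1/2)^(50.31/9.37) + 150·(1/2)^(36.61/9.37) + 150·(1/2)^(22.91/9.37) + 150·(1/2)^(9.21/9.37)
      = 3.629 + 9.9982 + 27.546 + 75.893 ≈ 117.07 mg.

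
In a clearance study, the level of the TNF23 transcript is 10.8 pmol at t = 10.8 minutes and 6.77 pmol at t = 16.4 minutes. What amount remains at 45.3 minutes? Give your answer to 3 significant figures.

Over Δt = 16.4 − 10.8 = 5.6 minutes, the level fell by a factor of 10.8/6.77 ≈ 1.5953.
n = log₂(1.5953) ≈ 0.6738 half-lives, so t½ = 5.6/0.6738 ≈ 8.311 minutes.
From t = 16.4 to t = 45.3: 6.77 × (1/2)^((45.3−16.4)/8.311) ≈ 0.60788 pmol.

0.608 pmol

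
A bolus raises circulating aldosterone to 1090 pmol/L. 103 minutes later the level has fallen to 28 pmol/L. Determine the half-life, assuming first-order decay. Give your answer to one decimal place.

A/A₀ = 28/1090 ≈ 0.025688.
n = log₂(38.929) ≈ 5.2828 half-lives elapsed in 103 minutes.
t½ = 103/5.2828 ≈ 19.497 minutes.

19.5 minutes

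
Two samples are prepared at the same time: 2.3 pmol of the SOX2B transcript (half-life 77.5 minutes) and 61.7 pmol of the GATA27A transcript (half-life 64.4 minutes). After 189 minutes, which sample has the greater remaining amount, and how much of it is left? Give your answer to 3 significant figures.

SOX2B transcript: 2.3 × (1/2)^2.4387 ≈ 0.42423 pmol.
GATA27A transcript: 61.7 × (1/2)^2.9348 ≈ 8.0691 pmol.
GATA27A transcript has more remaining, at ≈ 8.0691 pmol.

GATA27A transcript, 8.07 pmol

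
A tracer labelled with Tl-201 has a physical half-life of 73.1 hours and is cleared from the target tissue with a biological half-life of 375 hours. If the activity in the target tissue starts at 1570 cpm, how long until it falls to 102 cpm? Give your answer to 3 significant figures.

241 hours

1/t_eff = 1/t_phys + 1/t_biol = 1/73.1 + 1/375 = 0.016347 per hour.
t_eff = 73.1 × 375 / (73.1 + 375) ≈ 61.175 hours.
n = log₂(1570/102) ≈ 3.9441; t = 3.9441 × 61.175 ≈ 241.28 hours.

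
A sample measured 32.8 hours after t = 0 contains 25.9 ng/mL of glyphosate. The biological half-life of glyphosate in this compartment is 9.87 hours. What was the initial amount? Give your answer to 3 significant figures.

259 ng/mL

Number of half-lives elapsed: n = 32.8/9.87 ≈ 3.3232.
A₀ = A × 2^n = 25.9 × 2^3.3232 = 25.9 × 10.009 ≈ 259.23 ng/mL.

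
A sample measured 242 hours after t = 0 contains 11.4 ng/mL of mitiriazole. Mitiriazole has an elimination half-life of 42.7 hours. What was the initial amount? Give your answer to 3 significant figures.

579 ng/mL

Number of half-lives elapsed: n = 242/42.7 ≈ 5.6674.
A₀ = A × 2^n = 11.4 × 2^5.6674 = 11.4 × 50.824 ≈ 579.4 ng/mL.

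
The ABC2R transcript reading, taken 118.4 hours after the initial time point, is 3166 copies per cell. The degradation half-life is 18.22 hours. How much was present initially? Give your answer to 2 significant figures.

290000 copies per cell

Number of half-lives elapsed: n = 118.4/18.22 ≈ 6.4984.
A₀ = A × 2^n = 3166 × 2^6.4984 = 3166 × 90.406 ≈ 286230 copies per cell.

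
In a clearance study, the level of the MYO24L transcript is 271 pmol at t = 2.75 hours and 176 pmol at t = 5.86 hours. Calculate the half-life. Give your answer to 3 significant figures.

4.99 hours

Over Δt = 5.86 − 2.75 = 3.11 hours, the level fell by a factor of 271/176 ≈ 1.5398.
n = log₂(1.5398) ≈ 0.62272 half-lives, so t½ = 3.11/0.62272 ≈ 4.9942 hours.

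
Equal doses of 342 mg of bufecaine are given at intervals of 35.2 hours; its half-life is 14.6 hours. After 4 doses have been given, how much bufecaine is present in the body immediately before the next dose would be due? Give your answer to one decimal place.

The 4 doses were given 140.8, 105.6, 70.4, 35.2 hours ago.
Total = 342·(1/2)^(140.8/14.6) + 342·(1/2)^(105.6/14.6) + 342·(1/2)^(70.4/14.6) + 342·(1/2)^(35.2/14.6)
      = 0.42751 + 2.2736 + 12.092 + 64.307 ≈ 79.099 mg.

79.1 mg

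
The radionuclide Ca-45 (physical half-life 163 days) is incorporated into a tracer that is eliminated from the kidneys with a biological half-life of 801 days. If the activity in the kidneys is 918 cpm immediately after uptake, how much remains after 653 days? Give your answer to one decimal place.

1/t_eff = 1/t_phys + 1/t_biol = 1/163 + 1/801 = 0.0073834 per day.
t_eff = 163 × 801 / (163 + 801) ≈ 135.44 days.
Remaining = 918 × (1/2)^(653/135.44) = 918 × (1/2)^4.8214 ≈ 32.469 cpm.

32.5 cpm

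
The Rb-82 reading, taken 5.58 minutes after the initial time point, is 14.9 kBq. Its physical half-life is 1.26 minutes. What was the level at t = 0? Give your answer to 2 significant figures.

320 kBq

Number of half-lives elapsed: n = 5.58/1.26 ≈ 4.4286.
A₀ = A × 2^n = 14.9 × 2^4.4286 = 14.9 × 21.534 ≈ 320.86 kBq.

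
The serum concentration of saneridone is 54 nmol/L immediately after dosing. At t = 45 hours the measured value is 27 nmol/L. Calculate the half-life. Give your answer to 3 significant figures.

A/A₀ = 27/54 ≈ 0.5.
n = log₂(2) ≈ 1 half-life elapsed in 45 hours.
t½ = 45/1 ≈ 45 hours.

45.0 hours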